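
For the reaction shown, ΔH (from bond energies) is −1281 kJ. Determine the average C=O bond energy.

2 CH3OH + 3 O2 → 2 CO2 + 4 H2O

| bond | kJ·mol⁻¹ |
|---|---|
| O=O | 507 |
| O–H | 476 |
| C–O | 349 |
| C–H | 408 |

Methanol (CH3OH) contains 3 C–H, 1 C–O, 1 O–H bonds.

Let D be the C=O bond energy.
Σ(broken) = 6×408 + 2×349 + 2×476 + 3×507 = 5619
Σ(formed) = 4×D + 8×476 = 3808 + 4D
ΔH = Σ(broken) − Σ(formed) = (5619) − (3808 + 4D) = +1811 − 4D
Setting this equal to −1281 kJ gives 4D = 3092, so D = 773 kJ/mol.

D(C=O) ≈ 773 kJ/mol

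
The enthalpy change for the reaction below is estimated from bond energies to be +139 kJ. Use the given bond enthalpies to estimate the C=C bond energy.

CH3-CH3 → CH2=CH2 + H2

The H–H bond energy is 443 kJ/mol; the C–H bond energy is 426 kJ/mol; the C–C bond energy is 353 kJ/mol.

D(C=C) ≈ 623 kJ/mol

Let D be the C=C bond energy.
Σ(broken) = 1×353 + 6×426 = 2909
Σ(formed) = 4×426 + 1×D + 1×443 = 2147 + D
ΔH = Σ(broken) − Σ(formed) = (2909) − (2147 + D) = +762 − D
Setting this equal to +139 kJ gives D = 623 kJ/mol.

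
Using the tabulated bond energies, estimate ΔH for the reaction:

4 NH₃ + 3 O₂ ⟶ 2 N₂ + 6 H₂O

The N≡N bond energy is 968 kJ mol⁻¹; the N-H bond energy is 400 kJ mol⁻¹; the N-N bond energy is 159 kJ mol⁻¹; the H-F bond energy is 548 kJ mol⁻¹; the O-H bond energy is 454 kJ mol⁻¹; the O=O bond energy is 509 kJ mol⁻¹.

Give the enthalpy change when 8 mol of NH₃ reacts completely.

ΔH = −2114 kJ

Bonds broken (reactants):
  N-H: 12 × 400 = 4800
  O=O: 3 × 509 = 1527
  Σ(broken) = 6327 kJ
Bonds formed (products):
  N≡N: 2 × 968 = 1936
  O-H: 12 × 454 = 5448
  Σ(formed) = 7384 kJ
ΔH = Σ(broken) − Σ(formed) = 6327 − 7384 = −1057 kJ
For 2× the reaction as written: 2 × (−1057) = −2114 kJ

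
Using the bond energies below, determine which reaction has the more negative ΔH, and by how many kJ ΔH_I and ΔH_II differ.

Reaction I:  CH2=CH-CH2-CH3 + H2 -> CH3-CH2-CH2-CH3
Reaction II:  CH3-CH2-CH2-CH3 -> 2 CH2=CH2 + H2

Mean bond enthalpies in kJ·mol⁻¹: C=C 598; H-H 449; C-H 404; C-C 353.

Reaction I, by 336 kJ

Reaction I:
  Bonds broken (reactants):
    C-C: 2 × 353 = 706
    C-H: 8 × 404 = 3232
    C=C: 1 × 598 = 598
    H-H: 1 × 449 = 449
    Σ(broken) = 4985 kJ
  Bonds formed (products):
    C-C: 3 × 353 = 1059
    C-H: 10 × 404 = 4040
    Σ(formed) = 5099 kJ
  ΔH_I = 4985 − 5099 = −114 kJ
Reaction II:
  Bonds broken (reactants):
    C-C: 3 × 353 = 1059
    C-H: 10 × 404 = 4040
    Σ(broken) = 5099 kJ
  Bonds formed (products):
    C-H: 8 × 404 = 3232
    C=C: 2 × 598 = 1196
    H-H: 1 × 449 = 449
    Σ(formed) = 4877 kJ
  ΔH_II = 5099 − 4877 = +222 kJ
ΔH_I − ΔH_II = −336 kJ, so reaction I has the more negative ΔH; |ΔH_I − ΔH_II| = 336 kJ.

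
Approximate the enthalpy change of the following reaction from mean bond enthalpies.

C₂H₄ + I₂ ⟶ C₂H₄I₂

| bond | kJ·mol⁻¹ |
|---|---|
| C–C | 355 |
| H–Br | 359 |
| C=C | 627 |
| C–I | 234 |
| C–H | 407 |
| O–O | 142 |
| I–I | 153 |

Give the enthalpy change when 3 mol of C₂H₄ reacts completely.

ΔH = −129 kJ

Bonds broken (reactants):
  C–H: 4 × 407 = 1628
  C=C: 1 × 627 = 627
  I–I: 1 × 153 = 153
  Σ(broken) = 2408 kJ
Bonds formed (products):
  C–C: 1 × 355 = 355
  C–H: 4 × 407 = 1628
  C–I: 2 × 234 = 468
  Σ(formed) = 2451 kJ
ΔH = Σ(broken) − Σ(formed) = 2408 − 2451 = −43 kJ
For 3× the reaction as written: 3 × (−43) = −129 kJ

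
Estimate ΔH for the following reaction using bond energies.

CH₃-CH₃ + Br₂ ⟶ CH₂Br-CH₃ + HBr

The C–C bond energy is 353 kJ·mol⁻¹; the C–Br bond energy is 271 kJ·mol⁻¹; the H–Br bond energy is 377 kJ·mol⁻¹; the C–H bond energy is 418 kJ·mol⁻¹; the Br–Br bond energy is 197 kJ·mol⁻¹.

Bonds broken (reactants):
  Br–Br: 1 × 197 = 197
  C–C: 1 × 353 = 353
  C–H: 6 × 418 = 2508
  Σ(broken) = 3058 kJ
Bonds formed (products):
  C–Br: 1 × 271 = 271
  C–C: 1 × 353 = 353
  C–H: 5 × 418 = 2090
  H–Br: 1 × 377 = 377
  Σ(formed) = 3091 kJ
ΔH = Σ(broken) − Σ(formed) = 3058 − 3091 = −33 kJ

ΔH ≈ −33 kJ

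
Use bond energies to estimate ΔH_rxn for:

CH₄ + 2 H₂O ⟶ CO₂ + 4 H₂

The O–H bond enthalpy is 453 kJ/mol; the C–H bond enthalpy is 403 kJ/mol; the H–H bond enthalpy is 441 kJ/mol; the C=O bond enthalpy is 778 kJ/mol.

ΔH ≈ +104 kJ

Bonds broken (reactants):
  C–H: 4 × 403 = 1612
  O–H: 4 × 453 = 1812
  Σ(broken) = 3424 kJ
Bonds formed (products):
  C=O: 2 × 778 = 1556
  H–H: 4 × 441 = 1764
  Σ(formed) = 3320 kJ
ΔH = Σ(broken) − Σ(formed) = 3424 − 3320 = +104 kJ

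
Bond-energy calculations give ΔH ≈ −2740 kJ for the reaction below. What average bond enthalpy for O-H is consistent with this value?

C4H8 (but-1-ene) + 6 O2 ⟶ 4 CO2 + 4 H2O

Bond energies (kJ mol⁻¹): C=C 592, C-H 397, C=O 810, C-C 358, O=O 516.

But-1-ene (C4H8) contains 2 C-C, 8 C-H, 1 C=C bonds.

Let D be the O-H bond energy.
Σ(broken) = 2×358 + 8×397 + 1×592 + 6×516 = 7580
Σ(formed) = 8×810 + 8×D = 6480 + 8D
ΔH = Σ(broken) − Σ(formed) = (7580) − (6480 + 8D) = +1100 − 8D
Setting this equal to −2740 kJ gives 8D = 3840, so D = 480 kJ/mol.

D(O-H) ≈ 480 kJ/mol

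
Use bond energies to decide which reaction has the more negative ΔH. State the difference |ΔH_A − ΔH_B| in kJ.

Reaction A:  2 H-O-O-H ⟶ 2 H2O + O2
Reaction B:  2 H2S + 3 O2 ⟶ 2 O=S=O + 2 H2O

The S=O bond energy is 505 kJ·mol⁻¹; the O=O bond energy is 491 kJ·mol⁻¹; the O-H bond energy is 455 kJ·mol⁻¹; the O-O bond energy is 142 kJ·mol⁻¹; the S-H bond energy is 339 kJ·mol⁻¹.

Reaction A:
  Bonds broken (reactants):
    O-H: 4 × 455 = 1820
    O-O: 2 × 142 = 284
    Σ(broken) = 2104 kJ
  Bonds formed (products):
    O-H: 4 × 455 = 1820
    O=O: 1 × 491 = 491
    Σ(formed) = 2311 kJ
  ΔH_A = 2104 − 2311 = −207 kJ
Reaction B:
  Bonds broken (reactants):
    O=O: 3 × 491 = 1473
    S-H: 4 × 339 = 1356
    Σ(broken) = 2829 kJ
  Bonds formed (products):
    O-H: 4 × 455 = 1820
    S=O: 4 × 505 = 2020
    Σ(formed) = 3840 kJ
  ΔH_B = 2829 − 3840 = −1011 kJ
ΔH_A − ΔH_B = +804 kJ, so reaction B has the more negative ΔH; |ΔH_A − ΔH_B| = 804 kJ.

Reaction B, by 804 kJ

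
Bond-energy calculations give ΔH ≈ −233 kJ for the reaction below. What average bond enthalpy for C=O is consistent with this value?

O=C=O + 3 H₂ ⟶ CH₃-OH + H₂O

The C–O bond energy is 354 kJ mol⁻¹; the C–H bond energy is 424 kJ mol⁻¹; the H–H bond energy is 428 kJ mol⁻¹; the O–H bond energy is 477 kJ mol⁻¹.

D(C=O) ≈ 770 kJ/mol

Let D be the C=O bond energy.
Σ(broken) = 2×D + 3×428 = 1284 + 2D
Σ(formed) = 3×424 + 1×354 + 3×477 = 3057
ΔH = Σ(broken) − Σ(formed) = (1284 + 2D) − (3057) = −1773 + 2D
Setting this equal to −233 kJ gives 2D = 1540, so D = 770 kJ/mol.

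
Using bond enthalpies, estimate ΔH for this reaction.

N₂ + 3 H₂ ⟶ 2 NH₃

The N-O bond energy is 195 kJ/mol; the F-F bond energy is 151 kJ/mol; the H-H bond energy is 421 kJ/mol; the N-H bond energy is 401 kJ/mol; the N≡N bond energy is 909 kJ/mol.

ΔH ≈ −234 kJ

Bonds broken (reactants):
  H-H: 3 × 421 = 1263
  N≡N: 1 × 909 = 909
  Σ(broken) = 2172 kJ
Bonds formed (products):
  N-H: 6 × 401 = 2406
  Σ(formed) = 2406 kJ
ΔH = Σ(broken) − Σ(formed) = 2172 − 2406 = −234 kJ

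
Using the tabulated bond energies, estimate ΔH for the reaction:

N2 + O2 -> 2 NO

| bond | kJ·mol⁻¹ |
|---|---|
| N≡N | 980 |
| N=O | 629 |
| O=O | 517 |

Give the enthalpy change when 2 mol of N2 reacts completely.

Bonds broken (reactants):
  N≡N: 1 × 980 = 980
  O=O: 1 × 517 = 517
  Σ(broken) = 1497 kJ
Bonds formed (products):
  N=O: 2 × 629 = 1258
  Σ(formed) = 1258 kJ
ΔH = Σ(broken) − Σ(formed) = 1497 − 1258 = +239 kJ
For 2× the reaction as written: 2 × (+239) = +478 kJ

ΔH = +478 kJ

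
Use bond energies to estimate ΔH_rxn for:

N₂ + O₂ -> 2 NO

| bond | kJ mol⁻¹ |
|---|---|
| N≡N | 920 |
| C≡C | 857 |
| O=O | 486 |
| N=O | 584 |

ΔH ≈ +238 kJ

Bonds broken (reactants):
  N≡N: 1 × 920 = 920
  O=O: 1 × 486 = 486
  Σ(broken) = 1406 kJ
Bonds formed (products):
  N=O: 2 × 584 = 1168
  Σ(formed) = 1168 kJ
ΔH = Σ(broken) − Σ(formed) = 1406 − 1168 = +238 kJ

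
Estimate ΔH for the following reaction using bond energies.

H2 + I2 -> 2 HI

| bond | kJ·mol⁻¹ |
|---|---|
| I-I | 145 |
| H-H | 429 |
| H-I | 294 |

Bonds broken (reactants):
  H-H: 1 × 429 = 429
  I-I: 1 × 145 = 145
  Σ(broken) = 574 kJ
Bonds formed (products):
  H-I: 2 × 294 = 588
  Σ(formed) = 588 kJ
ΔH = Σ(broken) − Σ(formed) = 574 − 588 = −14 kJ

ΔH ≈ −14 kJ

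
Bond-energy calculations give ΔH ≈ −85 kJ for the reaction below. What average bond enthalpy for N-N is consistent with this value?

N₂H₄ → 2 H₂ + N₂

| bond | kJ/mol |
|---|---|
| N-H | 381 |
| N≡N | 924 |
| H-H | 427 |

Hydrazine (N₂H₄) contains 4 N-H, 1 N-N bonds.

D(N-N) ≈ 169 kJ/mol

Let D be the N-N bond energy.
Σ(broken) = 4×381 + 1×D = 1524 + D
Σ(formed) = 2×427 + 1×924 = 1778
ΔH = Σ(broken) − Σ(formed) = (1524 + D) − (1778) = −254 + D
Setting this equal to −85 kJ gives D = 169 kJ/mol.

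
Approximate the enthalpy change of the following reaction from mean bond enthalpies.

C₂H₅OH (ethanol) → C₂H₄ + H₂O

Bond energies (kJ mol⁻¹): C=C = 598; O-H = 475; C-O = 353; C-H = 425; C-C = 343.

Bonds broken (reactants):
  C-C: 1 × 343 = 343
  C-H: 5 × 425 = 2125
  C-O: 1 × 353 = 353
  O-H: 1 × 475 = 475
  Σ(broken) = 3296 kJ
Bonds formed (products):
  C-H: 4 × 425 = 1700
  C=C: 1 × 598 = 598
  O-H: 2 × 475 = 950
  Σ(formed) = 3248 kJ
ΔH = Σ(broken) − Σ(formed) = 3296 − 3248 = +48 kJ

ΔH ≈ +48 kJ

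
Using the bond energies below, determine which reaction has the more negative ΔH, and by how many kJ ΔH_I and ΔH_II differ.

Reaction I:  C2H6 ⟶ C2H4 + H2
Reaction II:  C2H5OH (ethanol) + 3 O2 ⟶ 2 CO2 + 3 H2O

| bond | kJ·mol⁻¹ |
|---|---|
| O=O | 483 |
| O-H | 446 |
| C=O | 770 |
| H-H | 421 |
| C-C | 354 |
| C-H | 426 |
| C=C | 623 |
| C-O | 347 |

Reaction II, by 1192 kJ

Reaction I:
  Bonds broken (reactants):
    C-C: 1 × 354 = 354
    C-H: 6 × 426 = 2556
    Σ(broken) = 2910 kJ
  Bonds formed (products):
    C-H: 4 × 426 = 1704
    C=C: 1 × 623 = 623
    H-H: 1 × 421 = 421
    Σ(formed) = 2748 kJ
  ΔH_I = 2910 − 2748 = +162 kJ
Reaction II:
  Bonds broken (reactants):
    C-C: 1 × 354 = 354
    C-H: 5 × 426 = 2130
    C-O: 1 × 347 = 347
    O-H: 1 × 446 = 446
    O=O: 3 × 483 = 1449
    Σ(broken) = 4726 kJ
  Bonds formed (products):
    C=O: 4 × 770 = 3080
    O-H: 6 × 446 = 2676
    Σ(formed) = 5756 kJ
  ΔH_II = 4726 − 5756 = −1030 kJ
ΔH_I − ΔH_II = +1192 kJ, so reaction II has the more negative ΔH; |ΔH_I − ΔH_II| = 1192 kJ.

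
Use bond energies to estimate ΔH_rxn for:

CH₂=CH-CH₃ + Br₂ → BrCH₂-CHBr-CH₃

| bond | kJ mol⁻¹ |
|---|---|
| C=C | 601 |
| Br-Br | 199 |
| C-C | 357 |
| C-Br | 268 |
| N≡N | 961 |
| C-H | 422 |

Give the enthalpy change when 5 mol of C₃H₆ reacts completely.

ΔH = −465 kJ

Bonds broken (reactants):
  Br-Br: 1 × 199 = 199
  C-C: 1 × 357 = 357
  C-H: 6 × 422 = 2532
  C=C: 1 × 601 = 601
  Σ(broken) = 3689 kJ
Bonds formed (products):
  C-Br: 2 × 268 = 536
  C-C: 2 × 357 = 714
  C-H: 6 × 422 = 2532
  Σ(formed) = 3782 kJ
ΔH = Σ(broken) − Σ(formed) = 3689 − 3782 = −93 kJ
For 5× the reaction as written: 5 × (−93) = −465 kJ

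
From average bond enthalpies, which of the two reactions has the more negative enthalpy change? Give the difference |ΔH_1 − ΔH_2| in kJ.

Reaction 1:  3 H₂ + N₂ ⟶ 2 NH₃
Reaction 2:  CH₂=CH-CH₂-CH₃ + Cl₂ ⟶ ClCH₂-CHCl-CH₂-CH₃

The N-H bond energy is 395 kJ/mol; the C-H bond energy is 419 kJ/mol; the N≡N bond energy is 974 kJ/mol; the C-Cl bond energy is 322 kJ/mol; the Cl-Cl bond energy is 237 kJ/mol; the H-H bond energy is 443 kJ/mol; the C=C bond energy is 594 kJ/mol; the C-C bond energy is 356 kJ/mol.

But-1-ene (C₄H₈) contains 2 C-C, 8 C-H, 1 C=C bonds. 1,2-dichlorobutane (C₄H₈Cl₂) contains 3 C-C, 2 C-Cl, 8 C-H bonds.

Reaction 2, by 102 kJ

Reaction 1:
  Bonds broken (reactants):
    H-H: 3 × 443 = 1329
    N≡N: 1 × 974 = 974
    Σ(broken) = 2303 kJ
  Bonds formed (products):
    N-H: 6 × 395 = 2370
    Σ(formed) = 2370 kJ
  ΔH_1 = 2303 − 2370 = −67 kJ
Reaction 2:
  Bonds broken (reactants):
    C-C: 2 × 356 = 712
    C-H: 8 × 419 = 3352
    C=C: 1 × 594 = 594
    Cl-Cl: 1 × 237 = 237
    Σ(broken) = 4895 kJ
  Bonds formed (products):
    C-C: 3 × 356 = 1068
    C-Cl: 2 × 322 = 644
    C-H: 8 × 419 = 3352
    Σ(formed) = 5064 kJ
  ΔH_2 = 4895 − 5064 = −169 kJ
ΔH_1 − ΔH_2 = +102 kJ, so reaction 2 has the more negative ΔH; |ΔH_1 − ΔH_2| = 102 kJ.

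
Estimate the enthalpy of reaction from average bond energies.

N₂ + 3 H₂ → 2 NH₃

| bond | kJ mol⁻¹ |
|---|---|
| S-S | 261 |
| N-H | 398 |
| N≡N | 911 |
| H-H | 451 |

ΔH ≈ −124 kJ

Bonds broken (reactants):
  H-H: 3 × 451 = 1353
  N≡N: 1 × 911 = 911
  Σ(broken) = 2264 kJ
Bonds formed (products):
  N-H: 6 × 398 = 2388
  Σ(formed) = 2388 kJ
ΔH = Σ(broken) − Σ(formed) = 2264 − 2388 = −124 kJ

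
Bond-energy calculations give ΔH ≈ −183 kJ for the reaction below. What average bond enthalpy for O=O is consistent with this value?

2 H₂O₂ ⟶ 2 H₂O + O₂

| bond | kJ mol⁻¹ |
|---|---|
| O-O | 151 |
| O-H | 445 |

Let D be the O=O bond energy.
Σ(broken) = 4×445 + 2×151 = 2082
Σ(formed) = 4×445 + 1×D = 1780 + D
ΔH = Σ(broken) − Σ(formed) = (2082) − (1780 + D) = +302 − D
Setting this equal to −183 kJ gives D = 485 kJ/mol.

D(O=O) ≈ 485 kJ/mol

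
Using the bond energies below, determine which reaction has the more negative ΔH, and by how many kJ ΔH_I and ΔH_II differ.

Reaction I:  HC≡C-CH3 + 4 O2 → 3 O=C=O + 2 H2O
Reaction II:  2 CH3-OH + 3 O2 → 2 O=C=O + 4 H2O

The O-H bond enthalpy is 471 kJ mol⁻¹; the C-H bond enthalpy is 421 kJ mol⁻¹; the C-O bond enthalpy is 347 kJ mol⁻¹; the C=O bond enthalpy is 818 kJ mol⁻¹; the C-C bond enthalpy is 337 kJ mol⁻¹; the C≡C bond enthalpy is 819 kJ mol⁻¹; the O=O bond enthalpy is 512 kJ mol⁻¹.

Reaction I:
  Bonds broken (reactants):
    C≡C: 1 × 819 = 819
    C-C: 1 × 337 = 337
    C-H: 4 × 421 = 1684
    O=O: 4 × 512 = 2048
    Σ(broken) = 4888 kJ
  Bonds formed (products):
    C=O: 6 × 818 = 4908
    O-H: 4 × 471 = 1884
    Σ(formed) = 6792 kJ
  ΔH_I = 4888 − 6792 = −1904 kJ
Reaction II:
  Bonds broken (reactants):
    C-H: 6 × 421 = 2526
    C-O: 2 × 347 = 694
    O-H: 2 × 471 = 942
    O=O: 3 × 512 = 1536
    Σ(broken) = 5698 kJ
  Bonds formed (products):
    C=O: 4 × 818 = 3272
    O-H: 8 × 471 = 3768
    Σ(formed) = 7040 kJ
  ΔH_II = 5698 − 7040 = −1342 kJ
ΔH_I − ΔH_II = −562 kJ, so reaction I has the more negative ΔH; |ΔH_I − ΔH_II| = 562 kJ.

Reaction I, by 562 kJ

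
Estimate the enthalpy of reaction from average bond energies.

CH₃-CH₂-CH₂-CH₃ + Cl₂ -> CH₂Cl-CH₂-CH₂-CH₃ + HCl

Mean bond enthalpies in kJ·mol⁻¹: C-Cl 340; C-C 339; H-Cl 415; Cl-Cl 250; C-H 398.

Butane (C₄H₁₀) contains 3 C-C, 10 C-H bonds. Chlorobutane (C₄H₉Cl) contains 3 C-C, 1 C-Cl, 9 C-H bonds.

Bonds broken (reactants):
  C-C: 3 × 339 = 1017
  C-H: 10 × 398 = 3980
  Cl-Cl: 1 × 250 = 250
  Σ(broken) = 5247 kJ
Bonds formed (products):
  C-C: 3 × 339 = 1017
  C-Cl: 1 × 340 = 340
  C-H: 9 × 398 = 3582
  H-Cl: 1 × 415 = 415
  Σ(formed) = 5354 kJ
ΔH = Σ(broken) − Σ(formed) = 5247 − 5354 = −107 kJ

ΔH ≈ −107 kJ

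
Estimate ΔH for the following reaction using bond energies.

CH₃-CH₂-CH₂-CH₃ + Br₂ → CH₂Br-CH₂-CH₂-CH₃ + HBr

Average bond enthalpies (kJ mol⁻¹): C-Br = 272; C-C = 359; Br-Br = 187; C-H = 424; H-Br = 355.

Bonds broken (reactants):
  Br-Br: 1 × 187 = 187
  C-C: 3 × 359 = 1077
  C-H: 10 × 424 = 4240
  Σ(broken) = 5504 kJ
Bonds formed (products):
  C-Br: 1 × 272 = 272
  C-C: 3 × 359 = 1077
  C-H: 9 × 424 = 3816
  H-Br: 1 × 355 = 355
  Σ(formed) = 5520 kJ
ΔH = Σ(broken) − Σ(formed) = 5504 − 5520 = −16 kJ

ΔH ≈ −16 kJ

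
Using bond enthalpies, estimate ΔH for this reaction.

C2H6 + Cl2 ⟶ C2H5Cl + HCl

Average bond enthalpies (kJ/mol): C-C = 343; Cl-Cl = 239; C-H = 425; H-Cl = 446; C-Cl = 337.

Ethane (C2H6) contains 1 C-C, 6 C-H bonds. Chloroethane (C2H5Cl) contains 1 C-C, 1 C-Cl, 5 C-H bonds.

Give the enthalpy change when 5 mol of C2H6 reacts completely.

Bonds broken (reactants):
  C-C: 1 × 343 = 343
  C-H: 6 × 425 = 2550
  Cl-Cl: 1 × 239 = 239
  Σ(broken) = 3132 kJ
Bonds formed (products):
  C-C: 1 × 343 = 343
  C-Cl: 1 × 337 = 337
  C-H: 5 × 425 = 2125
  H-Cl: 1 × 446 = 446
  Σ(formed) = 3251 kJ
ΔH = Σ(broken) − Σ(formed) = 3132 − 3251 = −119 kJ
For 5× the reaction as written: 5 × (−119) = −595 kJ

ΔH = −595 kJ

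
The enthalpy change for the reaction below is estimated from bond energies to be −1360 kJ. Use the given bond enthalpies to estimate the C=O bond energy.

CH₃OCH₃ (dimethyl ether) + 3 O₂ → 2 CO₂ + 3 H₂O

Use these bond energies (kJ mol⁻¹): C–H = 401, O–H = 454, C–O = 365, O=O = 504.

D(C=O) ≈ 821 kJ/mol

Let D be the C=O bond energy.
Σ(broken) = 6×401 + 2×365 + 3×504 = 4648
Σ(formed) = 4×D + 6×454 = 2724 + 4D
ΔH = Σ(broken) − Σ(formed) = (4648) − (2724 + 4D) = +1924 − 4D
Setting this equal to −1360 kJ gives 4D = 3284, so D = 821 kJ/mol.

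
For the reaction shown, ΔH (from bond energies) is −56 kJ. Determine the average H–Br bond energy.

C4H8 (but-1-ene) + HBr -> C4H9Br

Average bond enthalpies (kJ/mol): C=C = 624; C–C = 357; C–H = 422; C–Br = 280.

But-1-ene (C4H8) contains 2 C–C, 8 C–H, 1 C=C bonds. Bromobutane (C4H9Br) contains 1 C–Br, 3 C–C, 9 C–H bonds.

Let D be the H–Br bond energy.
Σ(broken) = 2×357 + 8×422 + 1×624 + 1×D = 4714 + D
Σ(formed) = 1×280 + 3×357 + 9×422 = 5149
ΔH = Σ(broken) − Σ(formed) = (4714 + D) − (5149) = −435 + D
Setting this equal to −56 kJ gives D = 379 kJ/mol.

D(H–Br) ≈ 379 kJ/mol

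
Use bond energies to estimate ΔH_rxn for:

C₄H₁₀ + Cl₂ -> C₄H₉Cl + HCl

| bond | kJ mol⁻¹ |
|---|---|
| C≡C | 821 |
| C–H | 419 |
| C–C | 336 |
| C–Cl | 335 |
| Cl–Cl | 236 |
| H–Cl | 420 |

ΔH ≈ −100 kJ

Bonds broken (reactants):
  C–C: 3 × 336 = 1008
  C–H: 10 × 419 = 4190
  Cl–Cl: 1 × 236 = 236
  Σ(broken) = 5434 kJ
Bonds formed (products):
  C–C: 3 × 336 = 1008
  C–Cl: 1 × 335 = 335
  C–H: 9 × 419 = 3771
  H–Cl: 1 × 420 = 420
  Σ(formed) = 5534 kJ
ΔH = Σ(broken) − Σ(formed) = 5434 − 5534 = −100 kJ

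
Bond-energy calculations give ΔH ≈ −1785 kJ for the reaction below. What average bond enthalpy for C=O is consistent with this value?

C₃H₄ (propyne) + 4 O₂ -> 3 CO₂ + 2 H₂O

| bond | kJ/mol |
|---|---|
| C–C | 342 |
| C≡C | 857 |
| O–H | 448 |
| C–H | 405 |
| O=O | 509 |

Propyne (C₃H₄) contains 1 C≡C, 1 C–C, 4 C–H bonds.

Let D be the C=O bond energy.
Σ(broken) = 1×857 + 1×342 + 4×405 + 4×509 = 4855
Σ(formed) = 6×D + 4×448 = 1792 + 6D
ΔH = Σ(broken) − Σ(formed) = (4855) − (1792 + 6D) = +3063 − 6D
Setting this equal to −1785 kJ gives 6D = 4848, so D = 808 kJ/mol.

D(C=O) ≈ 808 kJ/mol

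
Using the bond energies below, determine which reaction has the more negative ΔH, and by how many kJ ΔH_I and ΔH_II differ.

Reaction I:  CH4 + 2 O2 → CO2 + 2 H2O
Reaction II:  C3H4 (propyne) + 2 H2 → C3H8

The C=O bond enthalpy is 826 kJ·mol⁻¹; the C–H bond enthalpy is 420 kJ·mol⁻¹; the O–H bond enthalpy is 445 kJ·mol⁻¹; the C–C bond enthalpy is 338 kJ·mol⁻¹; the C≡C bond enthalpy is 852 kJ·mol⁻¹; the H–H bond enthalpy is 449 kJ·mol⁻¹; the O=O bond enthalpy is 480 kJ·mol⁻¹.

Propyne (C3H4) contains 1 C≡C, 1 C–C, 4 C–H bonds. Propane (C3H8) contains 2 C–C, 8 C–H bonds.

Reaction I, by 524 kJ

Reaction I:
  Bonds broken (reactants):
    C–H: 4 × 420 = 1680
    O=O: 2 × 480 = 960
    Σ(broken) = 2640 kJ
  Bonds formed (products):
    C=O: 2 × 826 = 1652
    O–H: 4 × 445 = 1780
    Σ(formed) = 3432 kJ
  ΔH_I = 2640 − 3432 = −792 kJ
Reaction II:
  Bonds broken (reactants):
    C≡C: 1 × 852 = 852
    C–C: 1 × 338 = 338
    C–H: 4 × 420 = 1680
    H–H: 2 × 449 = 898
    Σ(broken) = 3768 kJ
  Bonds formed (products):
    C–C: 2 × 338 = 676
    C–H: 8 × 420 = 3360
    Σ(formed) = 4036 kJ
  ΔH_II = 3768 − 4036 = −268 kJ
ΔH_I − ΔH_II = −524 kJ, so reaction I has the more negative ΔH; |ΔH_I − ΔH_II| = 524 kJ.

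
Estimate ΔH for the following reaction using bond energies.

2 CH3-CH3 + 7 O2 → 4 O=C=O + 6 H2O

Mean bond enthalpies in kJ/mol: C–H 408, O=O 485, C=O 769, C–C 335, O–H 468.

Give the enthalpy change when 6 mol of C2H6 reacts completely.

Bonds broken (reactants):
  C–C: 2 × 335 = 670
  C–H: 12 × 408 = 4896
  O=O: 7 × 485 = 3395
  Σ(broken) = 8961 kJ
Bonds formed (products):
  C=O: 8 × 769 = 6152
  O–H: 12 × 468 = 5616
  Σ(formed) = 11768 kJ
ΔH = Σ(broken) − Σ(formed) = 8961 − 11768 = −2807 kJ
For 3× the reaction as written: 3 × (−2807) = −8421 kJ

ΔH = −8421 kJ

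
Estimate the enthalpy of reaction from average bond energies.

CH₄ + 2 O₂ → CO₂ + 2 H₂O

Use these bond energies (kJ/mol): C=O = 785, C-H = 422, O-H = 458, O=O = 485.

Bonds broken (reactants):
  C-H: 4 × 422 = 1688
  O=O: 2 × 485 = 970
  Σ(broken) = 2658 kJ
Bonds formed (products):
  C=O: 2 × 785 = 1570
  O-H: 4 × 458 = 1832
  Σ(formed) = 3402 kJ
ΔH = Σ(broken) − Σ(formed) = 2658 − 3402 = −744 kJ

ΔH ≈ −744 kJ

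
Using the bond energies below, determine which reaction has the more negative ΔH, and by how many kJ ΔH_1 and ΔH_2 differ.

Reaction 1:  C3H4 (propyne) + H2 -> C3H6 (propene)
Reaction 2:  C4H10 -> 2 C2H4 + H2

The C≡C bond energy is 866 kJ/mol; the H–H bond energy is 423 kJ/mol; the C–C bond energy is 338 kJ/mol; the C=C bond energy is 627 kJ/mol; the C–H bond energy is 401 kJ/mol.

Reaction 1:
  Bonds broken (reactants):
    C≡C: 1 × 866 = 866
    C–C: 1 × 338 = 338
    C–H: 4 × 401 = 1604
    H–H: 1 × 423 = 423
    Σ(broken) = 3231 kJ
  Bonds formed (products):
    C–C: 1 × 338 = 338
    C–H: 6 × 401 = 2406
    C=C: 1 × 627 = 627
    Σ(formed) = 3371 kJ
  ΔH_1 = 3231 − 3371 = −140 kJ
Reaction 2:
  Bonds broken (reactants):
    C–C: 3 × 338 = 1014
    C–H: 10 × 401 = 4010
    Σ(broken) = 5024 kJ
  Bonds formed (products):
    C–H: 8 × 401 = 3208
    C=C: 2 × 627 = 1254
    H–H: 1 × 423 = 423
    Σ(formed) = 4885 kJ
  ΔH_2 = 5024 − 4885 = +139 kJ
ΔH_1 − ΔH_2 = −279 kJ, so reaction 1 has the more negative ΔH; |ΔH_1 − ΔH_2| = 279 kJ.

Reaction 1, by 279 kJ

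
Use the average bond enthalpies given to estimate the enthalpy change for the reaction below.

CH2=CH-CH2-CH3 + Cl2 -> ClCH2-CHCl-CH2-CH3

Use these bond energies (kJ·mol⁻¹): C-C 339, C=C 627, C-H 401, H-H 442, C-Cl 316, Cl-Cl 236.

Bonds broken (reactants):
  C-C: 2 × 339 = 678
  C-H: 8 × 401 = 3208
  C=C: 1 × 627 = 627
  Cl-Cl: 1 × 236 = 236
  Σ(broken) = 4749 kJ
Bonds formed (products):
  C-C: 3 × 339 = 1017
  C-Cl: 2 × 316 = 632
  C-H: 8 × 401 = 3208
  Σ(formed) = 4857 kJ
ΔH = Σ(broken) − Σ(formed) = 4749 − 4857 = −108 kJ

ΔH ≈ −108 kJ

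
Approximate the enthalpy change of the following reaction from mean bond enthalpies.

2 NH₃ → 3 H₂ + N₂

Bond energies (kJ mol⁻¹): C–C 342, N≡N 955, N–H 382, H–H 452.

Bonds broken (reactants):
  N–H: 6 × 382 = 2292
  Σ(broken) = 2292 kJ
Bonds formed (products):
  H–H: 3 × 452 = 1356
  N≡N: 1 × 955 = 955
  Σ(formed) = 2311 kJ
ΔH = Σ(broken) − Σ(formed) = 2292 − 2311 = −19 kJ

ΔH ≈ −19 kJ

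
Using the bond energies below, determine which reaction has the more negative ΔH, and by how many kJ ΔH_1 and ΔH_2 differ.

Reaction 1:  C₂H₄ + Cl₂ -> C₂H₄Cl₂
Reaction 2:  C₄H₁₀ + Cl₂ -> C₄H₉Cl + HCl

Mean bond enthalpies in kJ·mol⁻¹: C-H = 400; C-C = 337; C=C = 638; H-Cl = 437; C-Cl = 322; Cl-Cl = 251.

Reaction 2, by 16 kJ

Reaction 1:
  Bonds broken (reactants):
    C-H: 4 × 400 = 1600
    C=C: 1 × 638 = 638
    Cl-Cl: 1 × 251 = 251
    Σ(broken) = 2489 kJ
  Bonds formed (products):
    C-C: 1 × 337 = 337
    C-Cl: 2 × 322 = 644
    C-H: 4 × 400 = 1600
    Σ(formed) = 2581 kJ
  ΔH_1 = 2489 − 2581 = −92 kJ
Reaction 2:
  Bonds broken (reactants):
    C-C: 3 × 337 = 1011
    C-H: 10 × 400 = 4000
    Cl-Cl: 1 × 251 = 251
    Σ(broken) = 5262 kJ
  Bonds formed (products):
    C-C: 3 × 337 = 1011
    C-Cl: 1 × 322 = 322
    C-H: 9 × 400 = 3600
    H-Cl: 1 × 437 = 437
    Σ(formed) = 5370 kJ
  ΔH_2 = 5262 − 5370 = −108 kJ
ΔH_1 − ΔH_2 = +16 kJ, so reaction 2 has the more negative ΔH; |ΔH_1 − ΔH_2| = 16 kJ.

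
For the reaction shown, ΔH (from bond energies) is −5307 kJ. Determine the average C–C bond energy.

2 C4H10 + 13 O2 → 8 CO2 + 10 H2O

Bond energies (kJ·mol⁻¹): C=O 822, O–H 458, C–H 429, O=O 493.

Let D be the C–C bond energy.
Σ(broken) = 6×D + 20×429 + 13×493 = 14989 + 6D
Σ(formed) = 16×822 + 20×458 = 22312
ΔH = Σ(broken) − Σ(formed) = (14989 + 6D) − (22312) = −7323 + 6D
Setting this equal to −5307 kJ gives 6D = 2016, so D = 336 kJ/mol.

D(C–C) ≈ 336 kJ/mol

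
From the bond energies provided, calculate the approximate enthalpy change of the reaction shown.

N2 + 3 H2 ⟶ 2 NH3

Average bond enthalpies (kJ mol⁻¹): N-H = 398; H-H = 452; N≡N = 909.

Bonds broken (reactants):
  H-H: 3 × 452 = 1356
  N≡N: 1 × 909 = 909
  Σ(broken) = 2265 kJ
Bonds formed (products):
  N-H: 6 × 398 = 2388
  Σ(formed) = 2388 kJ
ΔH = Σ(broken) − Σ(formed) = 2265 − 2388 = −123 kJ

ΔH ≈ −123 kJ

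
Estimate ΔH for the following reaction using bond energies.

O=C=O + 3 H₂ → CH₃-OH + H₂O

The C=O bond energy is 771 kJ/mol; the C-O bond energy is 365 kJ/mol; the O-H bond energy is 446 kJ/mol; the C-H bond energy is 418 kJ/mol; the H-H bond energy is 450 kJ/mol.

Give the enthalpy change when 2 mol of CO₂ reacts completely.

ΔH = −130 kJ

Bonds broken (reactants):
  C=O: 2 × 771 = 1542
  H-H: 3 × 450 = 1350
  Σ(broken) = 2892 kJ
Bonds formed (products):
  C-H: 3 × 418 = 1254
  C-O: 1 × 365 = 365
  O-H: 3 × 446 = 1338
  Σ(formed) = 2957 kJ
ΔH = Σ(broken) − Σ(formed) = 2892 − 2957 = −65 kJ
For 2× the reaction as written: 2 × (−65) = −130 kJ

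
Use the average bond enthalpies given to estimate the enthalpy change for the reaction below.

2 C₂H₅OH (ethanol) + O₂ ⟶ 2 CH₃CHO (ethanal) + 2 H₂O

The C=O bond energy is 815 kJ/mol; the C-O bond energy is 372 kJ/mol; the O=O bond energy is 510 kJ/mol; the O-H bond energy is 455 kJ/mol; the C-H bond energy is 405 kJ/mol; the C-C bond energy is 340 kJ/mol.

ΔH ≈ −476 kJ

Bonds broken (reactants):
  C-C: 2 × 340 = 680
  C-H: 10 × 405 = 4050
  C-O: 2 × 372 = 744
  O-H: 2 × 455 = 910
  O=O: 1 × 510 = 510
  Σ(broken) = 6894 kJ
Bonds formed (products):
  C-C: 2 × 340 = 680
  C-H: 8 × 405 = 3240
  C=O: 2 × 815 = 1630
  O-H: 4 × 455 = 1820
  Σ(formed) = 7370 kJ
ΔH = Σ(broken) − Σ(formed) = 6894 − 7370 = −476 kJ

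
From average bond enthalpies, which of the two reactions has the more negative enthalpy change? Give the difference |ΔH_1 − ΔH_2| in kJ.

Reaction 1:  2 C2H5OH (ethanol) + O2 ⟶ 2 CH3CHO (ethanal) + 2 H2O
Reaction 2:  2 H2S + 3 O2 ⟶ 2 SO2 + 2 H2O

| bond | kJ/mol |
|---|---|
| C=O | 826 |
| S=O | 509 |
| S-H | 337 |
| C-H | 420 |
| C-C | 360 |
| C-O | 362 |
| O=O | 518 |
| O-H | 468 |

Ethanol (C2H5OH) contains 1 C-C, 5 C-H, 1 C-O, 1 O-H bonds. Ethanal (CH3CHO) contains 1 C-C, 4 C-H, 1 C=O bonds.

Reaction 2, by 500 kJ

Reaction 1:
  Bonds broken (reactants):
    C-C: 2 × 360 = 720
    C-H: 10 × 420 = 4200
    C-O: 2 × 362 = 724
    O-H: 2 × 468 = 936
    O=O: 1 × 518 = 518
    Σ(broken) = 7098 kJ
  Bonds formed (products):
    C-C: 2 × 360 = 720
    C-H: 8 × 420 = 3360
    C=O: 2 × 826 = 1652
    O-H: 4 × 468 = 1872
    Σ(formed) = 7604 kJ
  ΔH_1 = 7098 − 7604 = −506 kJ
Reaction 2:
  Bonds broken (reactants):
    O=O: 3 × 518 = 1554
    S-H: 4 × 337 = 1348
    Σ(broken) = 2902 kJ
  Bonds formed (products):
    O-H: 4 × 468 = 1872
    S=O: 4 × 509 = 2036
    Σ(formed) = 3908 kJ
  ΔH_2 = 2902 − 3908 = −1006 kJ
ΔH_1 − ΔH_2 = +500 kJ, so reaction 2 has the more negative ΔH; |ΔH_1 − ΔH_2| = 500 kJ.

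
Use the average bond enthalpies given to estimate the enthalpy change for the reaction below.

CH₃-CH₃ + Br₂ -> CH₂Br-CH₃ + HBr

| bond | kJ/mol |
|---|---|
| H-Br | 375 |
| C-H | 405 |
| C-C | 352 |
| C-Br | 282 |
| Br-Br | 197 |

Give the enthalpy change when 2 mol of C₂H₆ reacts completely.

Bonds broken (reactants):
  Br-Br: 1 × 197 = 197
  C-C: 1 × 352 = 352
  C-H: 6 × 405 = 2430
  Σ(broken) = 2979 kJ
Bonds formed (products):
  C-Br: 1 × 282 = 282
  C-C: 1 × 352 = 352
  C-H: 5 × 405 = 2025
  H-Br: 1 × 375 = 375
  Σ(formed) = 3034 kJ
ΔH = Σ(broken) − Σ(formed) = 2979 − 3034 = −55 kJ
For 2× the reaction as written: 2 × (−55) = −110 kJ

ΔH = −110 kJ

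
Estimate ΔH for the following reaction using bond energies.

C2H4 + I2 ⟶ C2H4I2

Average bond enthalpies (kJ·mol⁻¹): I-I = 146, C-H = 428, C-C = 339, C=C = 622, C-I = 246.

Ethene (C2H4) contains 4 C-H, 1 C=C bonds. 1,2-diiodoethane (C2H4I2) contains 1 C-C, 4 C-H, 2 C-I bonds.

ΔH ≈ −63 kJ

Bonds broken (reactants):
  C-H: 4 × 428 = 1712
  C=C: 1 × 622 = 622
  I-I: 1 × 146 = 146
  Σ(broken) = 2480 kJ
Bonds formed (products):
  C-C: 1 × 339 = 339
  C-H: 4 × 428 = 1712
  C-I: 2 × 246 = 492
  Σ(formed) = 2543 kJ
ΔH = Σ(broken) − Σ(formed) = 2480 − 2543 = −63 kJ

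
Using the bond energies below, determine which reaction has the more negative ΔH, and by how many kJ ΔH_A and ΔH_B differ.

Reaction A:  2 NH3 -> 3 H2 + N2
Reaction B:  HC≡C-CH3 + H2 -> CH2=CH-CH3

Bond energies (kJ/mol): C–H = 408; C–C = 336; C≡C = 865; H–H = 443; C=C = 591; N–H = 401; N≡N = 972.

Reaction A:
  Bonds broken (reactants):
    N–H: 6 × 401 = 2406
    Σ(broken) = 2406 kJ
  Bonds formed (products):
    H–H: 3 × 443 = 1329
    N≡N: 1 × 972 = 972
    Σ(formed) = 2301 kJ
  ΔH_A = 2406 − 2301 = +105 kJ
Reaction B:
  Bonds broken (reactants):
    C≡C: 1 × 865 = 865
    C–C: 1 × 336 = 336
    C–H: 4 × 408 = 1632
    H–H: 1 × 443 = 443
    Σ(broken) = 3276 kJ
  Bonds formed (products):
    C–C: 1 × 336 = 336
    C–H: 6 × 408 = 2448
    C=C: 1 × 591 = 591
    Σ(formed) = 3375 kJ
  ΔH_B = 3276 − 3375 = −99 kJ
ΔH_A − ΔH_B = +204 kJ, so reaction B has the more negative ΔH; |ΔH_A − ΔH_B| = 204 kJ.

Reaction B, by 204 kJ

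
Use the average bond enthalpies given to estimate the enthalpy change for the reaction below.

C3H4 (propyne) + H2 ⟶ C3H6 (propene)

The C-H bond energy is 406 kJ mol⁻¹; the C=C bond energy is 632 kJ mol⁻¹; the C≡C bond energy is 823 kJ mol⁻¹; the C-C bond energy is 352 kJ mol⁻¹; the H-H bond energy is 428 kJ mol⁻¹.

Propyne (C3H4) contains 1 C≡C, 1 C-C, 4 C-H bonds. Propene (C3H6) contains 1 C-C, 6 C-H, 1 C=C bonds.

Bonds broken (reactants):
  C≡C: 1 × 823 = 823
  C-C: 1 × 352 = 352
  C-H: 4 × 406 = 1624
  H-H: 1 × 428 = 428
  Σ(broken) = 3227 kJ
Bonds formed (products):
  C-C: 1 × 352 = 352
  C-H: 6 × 406 = 2436
  C=C: 1 × 632 = 632
  Σ(formed) = 3420 kJ
ΔH = Σ(broken) − Σ(formed) = 3227 − 3420 = −193 kJ

ΔH ≈ −193 kJ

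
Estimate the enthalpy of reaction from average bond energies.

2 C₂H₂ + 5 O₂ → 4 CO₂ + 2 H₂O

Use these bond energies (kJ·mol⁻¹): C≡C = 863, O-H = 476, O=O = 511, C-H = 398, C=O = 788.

ΔH ≈ −2335 kJ

Bonds broken (reactants):
  C≡C: 2 × 863 = 1726
  C-H: 4 × 398 = 1592
  O=O: 5 × 511 = 2555
  Σ(broken) = 5873 kJ
Bonds formed (products):
  C=O: 8 × 788 = 6304
  O-H: 4 × 476 = 1904
  Σ(formed) = 8208 kJ
ΔH = Σ(broken) − Σ(formed) = 5873 − 8208 = −2335 kJ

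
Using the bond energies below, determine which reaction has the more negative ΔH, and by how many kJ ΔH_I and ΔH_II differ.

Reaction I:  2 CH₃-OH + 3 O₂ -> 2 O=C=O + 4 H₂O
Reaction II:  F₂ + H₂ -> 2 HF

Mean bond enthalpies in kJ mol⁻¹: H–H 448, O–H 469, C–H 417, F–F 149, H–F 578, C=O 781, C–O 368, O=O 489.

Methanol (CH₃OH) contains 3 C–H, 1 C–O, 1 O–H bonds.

Reaction I, by 674 kJ

Reaction I:
  Bonds broken (reactants):
    C–H: 6 × 417 = 2502
    C–O: 2 × 368 = 736
    O–H: 2 × 469 = 938
    O=O: 3 × 489 = 1467
    Σ(broken) = 5643 kJ
  Bonds formed (products):
    C=O: 4 × 781 = 3124
    O–H: 8 × 469 = 3752
    Σ(formed) = 6876 kJ
  ΔH_I = 5643 − 6876 = −1233 kJ
Reaction II:
  Bonds broken (reactants):
    F–F: 1 × 149 = 149
    H–H: 1 × 448 = 448
    Σ(broken) = 597 kJ
  Bonds formed (products):
    H–F: 2 × 578 = 1156
    Σ(formed) = 1156 kJ
  ΔH_II = 597 − 1156 = −559 kJ
ΔH_I − ΔH_II = −674 kJ, so reaction I has the more negative ΔH; |ΔH_I − ΔH_II| = 674 kJ.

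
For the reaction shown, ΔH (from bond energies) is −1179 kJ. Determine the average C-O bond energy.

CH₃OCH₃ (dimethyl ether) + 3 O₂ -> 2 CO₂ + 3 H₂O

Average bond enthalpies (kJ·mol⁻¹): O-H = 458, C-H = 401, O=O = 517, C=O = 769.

D(C-O) ≈ 344 kJ/mol

Let D be the C-O bond energy.
Σ(broken) = 6×401 + 2×D + 3×517 = 3957 + 2D
Σ(formed) = 4×769 + 6×458 = 5824
ΔH = Σ(broken) − Σ(formed) = (3957 + 2D) − (5824) = −1867 + 2D
Setting this equal to −1179 kJ gives 2D = 688, so D = 344 kJ/mol.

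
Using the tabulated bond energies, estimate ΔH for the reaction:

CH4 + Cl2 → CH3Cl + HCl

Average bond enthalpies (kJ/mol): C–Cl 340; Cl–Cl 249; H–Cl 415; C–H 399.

Bonds broken (reactants):
  C–H: 4 × 399 = 1596
  Cl–Cl: 1 × 249 = 249
  Σ(broken) = 1845 kJ
Bonds formed (products):
  C–Cl: 1 × 340 = 340
  C–H: 3 × 399 = 1197
  H–Cl: 1 × 415 = 415
  Σ(formed) = 1952 kJ
ΔH = Σ(broken) − Σ(formed) = 1845 − 1952 = −107 kJ

ΔH ≈ −107 kJ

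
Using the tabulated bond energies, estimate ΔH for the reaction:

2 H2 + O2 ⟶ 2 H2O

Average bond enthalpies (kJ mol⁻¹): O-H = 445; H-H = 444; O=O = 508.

Bonds broken (reactants):
  H-H: 2 × 444 = 888
  O=O: 1 × 508 = 508
  Σ(broken) = 1396 kJ
Bonds formed (products):
  O-H: 4 × 445 = 1780
  Σ(formed) = 1780 kJ
ΔH = Σ(broken) − Σ(formed) = 1396 − 1780 = −384 kJ

ΔH ≈ −384 kJ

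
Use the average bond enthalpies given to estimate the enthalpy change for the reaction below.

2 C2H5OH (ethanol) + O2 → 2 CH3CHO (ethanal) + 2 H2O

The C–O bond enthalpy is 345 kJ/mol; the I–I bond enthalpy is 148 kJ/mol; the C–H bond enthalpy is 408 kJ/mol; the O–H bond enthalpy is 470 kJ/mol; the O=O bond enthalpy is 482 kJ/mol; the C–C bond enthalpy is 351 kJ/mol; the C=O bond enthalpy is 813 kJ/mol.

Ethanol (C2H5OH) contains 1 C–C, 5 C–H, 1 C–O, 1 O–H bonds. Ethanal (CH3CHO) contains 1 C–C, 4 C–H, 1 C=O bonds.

ΔH ≈ −578 kJ

Bonds broken (reactants):
  C–C: 2 × 351 = 702
  C–H: 10 × 408 = 4080
  C–O: 2 × 345 = 690
  O–H: 2 × 470 = 940
  O=O: 1 × 482 = 482
  Σ(broken) = 6894 kJ
Bonds formed (products):
  C–C: 2 × 351 = 702
  C–H: 8 × 408 = 3264
  C=O: 2 × 813 = 1626
  O–H: 4 × 470 = 1880
  Σ(formed) = 7472 kJ
ΔH = Σ(broken) − Σ(formed) = 6894 − 7472 = −578 kJ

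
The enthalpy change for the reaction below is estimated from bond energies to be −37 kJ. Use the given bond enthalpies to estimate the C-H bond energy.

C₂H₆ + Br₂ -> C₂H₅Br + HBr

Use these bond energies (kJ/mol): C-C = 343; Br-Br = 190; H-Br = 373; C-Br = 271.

D(C-H) ≈ 417 kJ/mol

Let D be the C-H bond energy.
Σ(broken) = 1×190 + 1×343 + 6×D = 533 + 6D
Σ(formed) = 1×271 + 1×343 + 5×D + 1×373 = 987 + 5D
ΔH = Σ(broken) − Σ(formed) = (533 + 6D) − (987 + 5D) = −454 + D
Setting this equal to −37 kJ gives D = 417 kJ/mol.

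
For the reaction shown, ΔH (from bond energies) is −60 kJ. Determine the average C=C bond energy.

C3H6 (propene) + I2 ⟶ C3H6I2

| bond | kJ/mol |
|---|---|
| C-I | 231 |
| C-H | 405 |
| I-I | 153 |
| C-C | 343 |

Let D be the C=C bond energy.
Σ(broken) = 1×343 + 6×405 + 1×D + 1×153 = 2926 + D
Σ(formed) = 2×343 + 6×405 + 2×231 = 3578
ΔH = Σ(broken) − Σ(formed) = (2926 + D) − (3578) = −652 + D
Setting this equal to −60 kJ gives D = 592 kJ/mol.

D(C=C) ≈ 592 kJ/mol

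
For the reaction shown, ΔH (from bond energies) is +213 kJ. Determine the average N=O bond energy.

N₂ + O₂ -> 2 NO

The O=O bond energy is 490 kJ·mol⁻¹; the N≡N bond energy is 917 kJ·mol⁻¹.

Let D be the N=O bond energy.
Σ(broken) = 1×917 + 1×490 = 1407
Σ(formed) = 2×D = 2D
ΔH = Σ(broken) − Σ(formed) = (1407) − (2D) = +1407 − 2D
Setting this equal to +213 kJ gives 2D = 1194, so D = 597 kJ/mol.

D(N=O) ≈ 597 kJ/mol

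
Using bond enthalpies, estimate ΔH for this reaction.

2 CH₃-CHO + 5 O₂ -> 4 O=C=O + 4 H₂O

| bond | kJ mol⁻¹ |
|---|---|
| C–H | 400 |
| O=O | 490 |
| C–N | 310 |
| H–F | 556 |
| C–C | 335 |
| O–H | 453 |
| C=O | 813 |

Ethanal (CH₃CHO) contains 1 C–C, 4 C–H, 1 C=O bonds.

ΔH ≈ −2182 kJ

Bonds broken (reactants):
  C–C: 2 × 335 = 670
  C–H: 8 × 400 = 3200
  C=O: 2 × 813 = 1626
  O=O: 5 × 490 = 2450
  Σ(broken) = 7946 kJ
Bonds formed (products):
  C=O: 8 × 813 = 6504
  O–H: 8 × 453 = 3624
  Σ(formed) = 10128 kJ
ΔH = Σ(broken) − Σ(formed) = 7946 − 10128 = −2182 kJ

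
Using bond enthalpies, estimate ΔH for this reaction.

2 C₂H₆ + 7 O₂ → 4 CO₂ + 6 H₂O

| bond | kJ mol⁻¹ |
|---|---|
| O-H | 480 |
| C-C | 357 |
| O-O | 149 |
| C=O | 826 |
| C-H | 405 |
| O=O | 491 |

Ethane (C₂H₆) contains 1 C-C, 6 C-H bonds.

ΔH ≈ −3357 kJ

Bonds broken (reactants):
  C-C: 2 × 357 = 714
  C-H: 12 × 405 = 4860
  O=O: 7 × 491 = 3437
  Σ(broken) = 9011 kJ
Bonds formed (products):
  C=O: 8 × 826 = 6608
  O-H: 12 × 480 = 5760
  Σ(formed) = 12368 kJ
ΔH = Σ(broken) − Σ(formed) = 9011 − 12368 = −3357 kJ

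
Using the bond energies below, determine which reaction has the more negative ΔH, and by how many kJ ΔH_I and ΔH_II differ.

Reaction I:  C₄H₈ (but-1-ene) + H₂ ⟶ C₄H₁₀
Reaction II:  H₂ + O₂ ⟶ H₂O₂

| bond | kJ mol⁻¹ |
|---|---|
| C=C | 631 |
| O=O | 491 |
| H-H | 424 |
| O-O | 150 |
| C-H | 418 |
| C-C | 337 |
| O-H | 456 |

Reaction II, by 29 kJ

Reaction I:
  Bonds broken (reactants):
    C-C: 2 × 337 = 674
    C-H: 8 × 418 = 3344
    C=C: 1 × 631 = 631
    H-H: 1 × 424 = 424
    Σ(broken) = 5073 kJ
  Bonds formed (products):
    C-C: 3 × 337 = 1011
    C-H: 10 × 418 = 4180
    Σ(formed) = 5191 kJ
  ΔH_I = 5073 − 5191 = −118 kJ
Reaction II:
  Bonds broken (reactants):
    H-H: 1 × 424 = 424
    O=O: 1 × 491 = 491
    Σ(broken) = 915 kJ
  Bonds formed (products):
    O-H: 2 × 456 = 912
    O-O: 1 × 150 = 150
    Σ(formed) = 1062 kJ
  ΔH_II = 915 − 1062 = −147 kJ
ΔH_I − ΔH_II = +29 kJ, so reaction II has the more negative ΔH; |ΔH_I − ΔH_II| = 29 kJ.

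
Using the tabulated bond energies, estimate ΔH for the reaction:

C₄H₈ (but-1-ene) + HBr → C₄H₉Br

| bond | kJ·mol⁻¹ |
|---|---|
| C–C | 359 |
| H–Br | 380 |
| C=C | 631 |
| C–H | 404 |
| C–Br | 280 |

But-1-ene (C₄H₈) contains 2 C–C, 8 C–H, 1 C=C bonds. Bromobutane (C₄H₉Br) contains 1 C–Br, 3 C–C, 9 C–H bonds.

Bonds broken (reactants):
  C–C: 2 × 359 = 718
  C–H: 8 × 404 = 3232
  C=C: 1 × 631 = 631
  H–Br: 1 × 380 = 380
  Σ(broken) = 4961 kJ
Bonds formed (products):
  C–Br: 1 × 280 = 280
  C–C: 3 × 359 = 1077
  C–H: 9 × 404 = 3636
  Σ(formed) = 4993 kJ
ΔH = Σ(broken) − Σ(formed) = 4961 − 4993 = −32 kJ

ΔH ≈ −32 kJ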